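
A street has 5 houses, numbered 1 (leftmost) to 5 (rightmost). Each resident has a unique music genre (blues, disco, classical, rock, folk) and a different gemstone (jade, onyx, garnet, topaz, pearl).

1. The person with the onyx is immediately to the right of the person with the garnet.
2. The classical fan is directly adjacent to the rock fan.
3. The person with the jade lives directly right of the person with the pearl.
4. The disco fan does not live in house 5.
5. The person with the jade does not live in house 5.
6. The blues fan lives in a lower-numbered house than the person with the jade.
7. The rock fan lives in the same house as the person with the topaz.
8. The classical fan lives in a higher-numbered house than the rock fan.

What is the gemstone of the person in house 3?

topaz

House 5's gemstone must be onyx (nothing else left).
Clue 1: the person with the garnet is in house 4.
House 5's music genre must be folk (nothing else left).
The blues fan is narrowed to house 1 or 2; consider each.
Placing it in house 2 leads to a contradiction, so it's in house 1.
That leaves pearl as the gemstone for house 1.
By clue 3, the person with the jade is in house 2.
House 3 gemstone: only topaz fits.
Clue 7: the rock fan is in house 3.
Clue 8 places the classical fan in house 4.
House 2's music genre must be disco (nothing else left).
So: house 1 = blues/pearl, house 2 = disco/jade, house 3 = rock/topaz, house 4 = classical/garnet, house 5 = folk/onyx.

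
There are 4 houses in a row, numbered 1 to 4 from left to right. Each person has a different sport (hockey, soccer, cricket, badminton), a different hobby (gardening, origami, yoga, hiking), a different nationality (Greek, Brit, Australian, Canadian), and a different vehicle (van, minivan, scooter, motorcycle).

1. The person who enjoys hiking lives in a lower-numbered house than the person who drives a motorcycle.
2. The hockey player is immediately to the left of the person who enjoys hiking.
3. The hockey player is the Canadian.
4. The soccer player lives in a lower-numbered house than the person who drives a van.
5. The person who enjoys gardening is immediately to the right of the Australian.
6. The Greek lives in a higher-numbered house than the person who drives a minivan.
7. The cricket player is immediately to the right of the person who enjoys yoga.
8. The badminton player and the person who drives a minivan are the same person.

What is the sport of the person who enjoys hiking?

House 4 sport: only cricket fits.
Clue 7 places the person who enjoys yoga in house 3.
That leaves origami as the hobby for house 1.
House 2's hobby must be hiking (nothing else left).
House 4's hobby must be gardening (nothing else left).
Clue 2 places the hockey player in house 1.
Clue 3: the Canadian is in house 1.
From clue 5, the Australian must be in house 3.
House 1's vehicle must be scooter (nothing else left).
House 2's vehicle must be minivan (nothing else left).
The Greek is in house 4 (clue 6).
By clue 8, the badminton player is in house 2.
House 3 sport: only soccer fits.
That leaves Brit as the nationality for house 2.
By clue 4, the person who drives a van is in house 4.
So house 3 gets motorcycle for vehicle.
So: house 1 = hockey/origami/Canadian/scooter, house 2 = badminton/hiking/Brit/minivan, house 3 = soccer/yoga/Australian/motorcycle, house 4 = cricket/gardening/Greek/van.

badminton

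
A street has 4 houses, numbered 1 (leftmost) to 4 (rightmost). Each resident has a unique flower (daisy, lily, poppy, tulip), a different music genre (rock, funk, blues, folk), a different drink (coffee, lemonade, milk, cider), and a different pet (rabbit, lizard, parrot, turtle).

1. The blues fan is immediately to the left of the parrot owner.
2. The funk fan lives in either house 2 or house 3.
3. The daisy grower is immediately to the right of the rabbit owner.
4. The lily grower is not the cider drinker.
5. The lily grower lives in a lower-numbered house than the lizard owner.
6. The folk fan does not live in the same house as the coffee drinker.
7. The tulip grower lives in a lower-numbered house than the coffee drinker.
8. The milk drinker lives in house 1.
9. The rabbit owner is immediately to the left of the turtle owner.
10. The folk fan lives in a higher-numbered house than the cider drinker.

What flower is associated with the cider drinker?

daisy

Clue 8 places the milk drinker in house 1.
That leaves rabbit as the pet for house 1.
Clue 3: the daisy grower is in house 2.
Clue 9 places the turtle owner in house 2.
The only flower still possible for house 4 is poppy.
So house 1 gets rock for music genre.
House 4's music genre must be folk (nothing else left).
The tulip grower is in house 1 (clue 7).
House 3's flower must be lily (nothing else left).
House 4's drink must be lemonade (nothing else left).
From clue 4, the cider drinker must be in house 2.
By clue 5, the lizard owner is in house 4.
House 3 drink: only coffee fits.
House 3 pet: only parrot fits.
Clue 1: the blues fan is in house 2.
House 3's music genre must be funk (nothing else left).
So: house 1 = tulip/rock/milk/rabbit, house 2 = daisy/blues/cider/turtle, house 3 = lily/funk/coffee/parrot, house 4 = poppy/folk/lemonade/lizard.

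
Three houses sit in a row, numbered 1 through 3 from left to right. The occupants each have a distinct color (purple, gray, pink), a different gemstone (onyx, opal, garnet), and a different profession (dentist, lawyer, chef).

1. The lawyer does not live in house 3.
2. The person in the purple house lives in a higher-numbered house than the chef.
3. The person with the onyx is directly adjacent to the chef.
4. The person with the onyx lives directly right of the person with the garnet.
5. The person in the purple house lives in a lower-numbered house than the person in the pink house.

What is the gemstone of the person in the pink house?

Clue 5: the person in the purple house is in house 2.
Clue 5: the person in the pink house is in house 3.
That leaves gray as the color for house 1.
House 3's profession must be dentist (nothing else left).
Clue 2: the chef is in house 1.
The person with the onyx is in house 2 (clue 3).
By clue 4, the person with the garnet is in house 1.
The only gemstone still possible for house 3 is opal.
House 2's profession must be lawyer (nothing else left).
So: house 1 = gray/garnet/chef, house 2 = purple/onyx/lawyer, house 3 = pink/opal/dentist.

opal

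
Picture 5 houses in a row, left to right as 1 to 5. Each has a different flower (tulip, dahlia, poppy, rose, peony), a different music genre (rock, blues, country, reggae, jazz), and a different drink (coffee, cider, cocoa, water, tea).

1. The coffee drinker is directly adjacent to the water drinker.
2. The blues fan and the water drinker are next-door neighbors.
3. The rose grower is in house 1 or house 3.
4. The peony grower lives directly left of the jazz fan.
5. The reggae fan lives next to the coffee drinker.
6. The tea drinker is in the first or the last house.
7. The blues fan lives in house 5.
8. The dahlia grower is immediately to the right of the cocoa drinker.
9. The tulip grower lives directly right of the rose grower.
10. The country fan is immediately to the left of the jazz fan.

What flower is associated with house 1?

By clue 7, the blues fan is in house 5.
The water drinker is in house 4 (clue 2).
House 5's flower must be poppy (nothing else left).
The rose grower is narrowed to house 1 or 3; consider each.
Placing it in house 1 leads to a contradiction, so it's in house 3.
Clue 9: the tulip grower is in house 4.
So house 1 gets peony for flower.
So house 2 gets dahlia for flower.
From clue 4, the jazz fan must be in house 2.
The cocoa drinker is in house 1 (clue 8).
From clue 10, the country fan must be in house 1.
House 3's music genre must be rock (nothing else left).
House 4 music genre: only reggae fits.
So house 2 gets cider for drink.
The only drink still possible for house 3 is coffee.
The only drink still possible for house 5 is tea.
So: house 1 = peony/country/cocoa, house 2 = dahlia/jazz/cider, house 3 = rose/rock/coffee, house 4 = tulip/reggae/water, house 5 = poppy/blues/tea.

peony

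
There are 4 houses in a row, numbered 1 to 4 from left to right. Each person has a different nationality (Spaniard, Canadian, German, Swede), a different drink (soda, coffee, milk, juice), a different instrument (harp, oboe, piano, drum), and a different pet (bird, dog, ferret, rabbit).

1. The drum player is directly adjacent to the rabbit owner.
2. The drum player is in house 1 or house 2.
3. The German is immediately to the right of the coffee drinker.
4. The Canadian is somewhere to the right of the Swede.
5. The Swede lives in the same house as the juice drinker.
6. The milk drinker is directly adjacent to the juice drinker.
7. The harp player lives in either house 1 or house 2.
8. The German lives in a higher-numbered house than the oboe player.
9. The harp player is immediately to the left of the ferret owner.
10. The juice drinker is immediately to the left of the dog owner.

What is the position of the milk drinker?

1

House 4 instrument: only piano fits.
The only instrument still possible for house 3 is oboe.
By clue 8, the German is in house 4.
The coffee drinker is in house 3 (clue 3).
The only drink still possible for house 4 is soda.
That leaves bird as the pet for house 4.
House 1's pet must be rabbit (nothing else left).
From clue 1, the drum player must be in house 2.
That leaves harp as the instrument for house 1.
Clue 9: the ferret owner is in house 2.
The only pet still possible for house 3 is dog.
From clue 10, the juice drinker must be in house 2.
That leaves milk as the drink for house 1.
By clue 5, the Swede is in house 2.
That leaves Spaniard as the nationality for house 1.
That leaves Canadian as the nationality for house 3.
So: house 1 = Spaniard/milk/harp/rabbit, house 2 = Swede/juice/drum/ferret, house 3 = Canadian/coffee/oboe/dog, house 4 = German/soda/piano/bird.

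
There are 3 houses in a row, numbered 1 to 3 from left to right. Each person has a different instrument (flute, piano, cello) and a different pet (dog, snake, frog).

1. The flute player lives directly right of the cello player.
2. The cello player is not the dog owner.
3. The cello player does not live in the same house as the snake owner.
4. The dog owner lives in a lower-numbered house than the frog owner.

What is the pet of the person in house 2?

frog

The cello player is narrowed to house 1 or 2; consider each.
Placing it in house 1 leads to a contradiction, so it's in house 2.
From clue 1, the flute player must be in house 3.
Clue 2 places the dog owner in house 1.
House 1 instrument: only piano fits.
So house 2 gets frog for pet.
House 3 pet: only snake fits.
So: house 1 = piano/dog, house 2 = cello/frog, house 3 = flute/snake.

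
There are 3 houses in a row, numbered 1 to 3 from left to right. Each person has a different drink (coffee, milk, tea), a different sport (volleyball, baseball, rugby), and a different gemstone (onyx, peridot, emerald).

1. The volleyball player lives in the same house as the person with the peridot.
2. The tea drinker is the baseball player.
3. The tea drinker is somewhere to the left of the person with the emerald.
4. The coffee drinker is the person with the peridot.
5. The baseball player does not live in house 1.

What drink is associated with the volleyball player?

Clue 2 places the tea drinker in house 2.
Clue 2: the baseball player is in house 2.
The person with the emerald is in house 3 (clue 3).
The volleyball player is in house 1 (clue 1).
Clue 1: the person with the peridot is in house 1.
From clue 4, the coffee drinker must be in house 1.
That leaves milk as the drink for house 3.
The only sport still possible for house 3 is rugby.
So house 2 gets onyx for gemstone.
So: house 1 = coffee/volleyball/peridot, house 2 = tea/baseball/onyx, house 3 = milk/rugby/emerald.

coffee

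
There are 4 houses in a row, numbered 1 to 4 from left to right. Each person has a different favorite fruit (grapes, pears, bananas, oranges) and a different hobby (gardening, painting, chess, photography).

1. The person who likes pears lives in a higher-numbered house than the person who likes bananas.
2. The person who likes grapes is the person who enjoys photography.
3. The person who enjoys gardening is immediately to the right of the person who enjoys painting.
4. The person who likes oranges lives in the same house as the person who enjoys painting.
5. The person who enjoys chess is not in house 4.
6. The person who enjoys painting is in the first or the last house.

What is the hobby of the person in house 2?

gardening

Clue 6: the person who enjoys painting is in house 1.
Clue 3: the person who enjoys gardening is in house 2.
Clue 4: the person who likes oranges is in house 1.
The only hobby still possible for house 3 is chess.
That leaves photography as the hobby for house 4.
By clue 2, the person who likes grapes is in house 4.
House 2 favorite fruit: only bananas fits.
That leaves pears as the favorite fruit for house 3.
So: house 1 = oranges/painting, house 2 = bananas/gardening, house 3 = pears/chess, house 4 = grapes/photography.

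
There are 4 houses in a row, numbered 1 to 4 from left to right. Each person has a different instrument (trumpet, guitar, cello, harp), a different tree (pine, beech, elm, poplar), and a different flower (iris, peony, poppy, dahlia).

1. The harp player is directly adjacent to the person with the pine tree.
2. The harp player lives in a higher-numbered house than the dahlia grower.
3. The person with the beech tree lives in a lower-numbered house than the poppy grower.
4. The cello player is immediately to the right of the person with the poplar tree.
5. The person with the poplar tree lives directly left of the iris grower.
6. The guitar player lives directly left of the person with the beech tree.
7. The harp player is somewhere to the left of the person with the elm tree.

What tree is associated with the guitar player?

pine

The guitar player is narrowed to house 1 or 2; consider each.
Placing it in house 2 leads to a contradiction, so it's in house 1.
By clue 6, the person with the beech tree is in house 2.
The cello player is narrowed to house 2 or 4; consider each.
Placing it in house 2 leads to a contradiction, so it's in house 4.
The person with the poplar tree is in house 3 (clue 4).
Clue 5: the iris grower is in house 4.
That leaves pine as the tree for house 1.
That leaves elm as the tree for house 4.
The only flower still possible for house 3 is poppy.
From clue 1, the harp player must be in house 2.
The dahlia grower is in house 1 (clue 2).
That leaves trumpet as the instrument for house 3.
House 2 flower: only peony fits.
So: house 1 = guitar/pine/dahlia, house 2 = harp/beech/peony, house 3 = trumpet/poplar/poppy, house 4 = cello/elm/iris.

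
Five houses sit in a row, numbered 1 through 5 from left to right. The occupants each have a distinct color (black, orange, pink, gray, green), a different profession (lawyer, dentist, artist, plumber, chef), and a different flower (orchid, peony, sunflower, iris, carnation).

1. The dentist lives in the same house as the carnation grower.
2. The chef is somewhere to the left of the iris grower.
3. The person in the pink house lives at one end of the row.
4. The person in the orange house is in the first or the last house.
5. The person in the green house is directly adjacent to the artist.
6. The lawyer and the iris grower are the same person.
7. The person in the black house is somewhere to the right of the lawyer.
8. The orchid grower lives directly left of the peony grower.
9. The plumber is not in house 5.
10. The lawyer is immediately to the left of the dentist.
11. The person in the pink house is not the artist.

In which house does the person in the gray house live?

The person in the orange house is narrowed to house 1 or 5; consider each.
Placing it in house 1 leads to a contradiction, so it's in house 5.
House 1 color: only pink fits.
So house 5 gets artist for profession.
By clue 5, the person in the green house is in house 4.
House 2's color must be gray (nothing else left).
House 3's color must be black (nothing else left).
By clue 7, the lawyer is in house 2.
Clue 10 places the dentist in house 3.
So house 1 gets chef for profession.
That leaves plumber as the profession for house 4.
From clue 1, the carnation grower must be in house 3.
From clue 6, the iris grower must be in house 2.
By clue 8, the orchid grower is in house 4.
From clue 8, the peony grower must be in house 5.
That leaves sunflower as the flower for house 1.
So: house 1 = pink/chef/sunflower, house 2 = gray/lawyer/iris, house 3 = black/dentist/carnation, house 4 = green/plumber/orchid, house 5 = orange/artist/peony.

2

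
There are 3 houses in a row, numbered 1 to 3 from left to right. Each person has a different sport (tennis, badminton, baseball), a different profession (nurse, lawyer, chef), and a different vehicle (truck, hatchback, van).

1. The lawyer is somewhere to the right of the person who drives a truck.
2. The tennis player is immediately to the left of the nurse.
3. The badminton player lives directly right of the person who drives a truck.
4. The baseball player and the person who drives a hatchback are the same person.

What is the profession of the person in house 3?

lawyer

House 1's profession must be chef (nothing else left).
The badminton player is narrowed to house 2 or 3; consider each.
Placing it in house 3 leads to a contradiction, so it's in house 2.
By clue 3, the person who drives a truck is in house 1.
The only sport still possible for house 3 is baseball.
Clue 2 places the nurse in house 2.
Clue 4: the person who drives a hatchback is in house 3.
So house 1 gets tennis for sport.
House 3 profession: only lawyer fits.
House 2 vehicle: only van fits.
So: house 1 = tennis/chef/truck, house 2 = badminton/nurse/van, house 3 = baseball/lawyer/hatchback.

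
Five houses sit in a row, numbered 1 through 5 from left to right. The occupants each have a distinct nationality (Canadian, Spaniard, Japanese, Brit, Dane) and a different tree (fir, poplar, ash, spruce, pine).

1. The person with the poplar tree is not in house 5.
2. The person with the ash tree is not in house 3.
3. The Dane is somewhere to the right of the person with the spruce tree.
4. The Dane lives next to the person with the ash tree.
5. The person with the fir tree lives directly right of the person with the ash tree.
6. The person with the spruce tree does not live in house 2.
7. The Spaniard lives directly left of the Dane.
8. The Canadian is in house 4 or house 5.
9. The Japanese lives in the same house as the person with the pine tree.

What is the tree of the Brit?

spruce

The Canadian is narrowed to house 4 or 5; consider each.
Placing it in house 5 leads to a contradiction, so it's in house 4.
Clue 3: the person with the spruce tree is in house 1.
From clue 4, the Dane must be in house 3.
By clue 7, the Spaniard is in house 2.
That leaves Brit as the nationality for house 1.
House 5's nationality must be Japanese (nothing else left).
Clue 9 places the person with the pine tree in house 5.
From clue 5, the person with the ash tree must be in house 2.
So house 3 gets fir for tree.
House 4 tree: only poplar fits.
So: house 1 = Brit/spruce, house 2 = Spaniard/ash, house 3 = Dane/fir, house 4 = Canadian/poplar, house 5 = Japanese/pine.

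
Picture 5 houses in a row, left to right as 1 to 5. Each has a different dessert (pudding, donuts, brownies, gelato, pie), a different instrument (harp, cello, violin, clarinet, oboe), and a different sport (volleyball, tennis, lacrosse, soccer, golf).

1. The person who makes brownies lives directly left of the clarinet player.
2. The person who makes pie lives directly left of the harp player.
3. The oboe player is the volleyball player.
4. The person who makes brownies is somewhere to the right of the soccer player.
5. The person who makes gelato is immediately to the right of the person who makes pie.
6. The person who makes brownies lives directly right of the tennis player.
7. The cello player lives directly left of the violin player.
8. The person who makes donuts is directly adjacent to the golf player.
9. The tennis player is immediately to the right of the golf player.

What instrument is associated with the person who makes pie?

violin

The person who makes brownies is narrowed to house 3 or 4; consider each.
Placing it in house 3 leads to a contradiction, so it's in house 4.
The clarinet player is in house 5 (clue 1).
From clue 6, the tennis player must be in house 3.
Clue 9 places the golf player in house 2.
That leaves pudding as the dessert for house 5.
House 1 sport: only soccer fits.
House 5 sport: only lacrosse fits.
Clue 3: the oboe player is in house 4.
That leaves cello as the instrument for house 1.
The only sport still possible for house 4 is volleyball.
From clue 7, the violin player must be in house 2.
That leaves harp as the instrument for house 3.
The person who makes pie is in house 2 (clue 2).
By clue 5, the person who makes gelato is in house 3.
That leaves donuts as the dessert for house 1.
So: house 1 = donuts/cello/soccer, house 2 = pie/violin/golf, house 3 = gelato/harp/tennis, house 4 = brownies/oboe/volleyball, house 5 = pudding/clarinet/lacrosse.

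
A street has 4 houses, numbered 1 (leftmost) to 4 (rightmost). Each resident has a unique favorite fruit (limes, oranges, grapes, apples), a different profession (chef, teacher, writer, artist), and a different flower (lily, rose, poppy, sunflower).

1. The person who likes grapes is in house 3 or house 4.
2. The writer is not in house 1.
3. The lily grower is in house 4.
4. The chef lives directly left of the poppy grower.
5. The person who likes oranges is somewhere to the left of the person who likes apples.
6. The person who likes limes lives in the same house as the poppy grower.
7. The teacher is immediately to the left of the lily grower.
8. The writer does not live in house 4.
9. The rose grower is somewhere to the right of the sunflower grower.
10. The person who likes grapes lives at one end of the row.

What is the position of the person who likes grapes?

4

Clue 3: the lily grower is in house 4.
By clue 7, the teacher is in house 3.
By clue 10, the person who likes grapes is in house 4.
House 1's favorite fruit must be oranges (nothing else left).
The only profession still possible for house 2 is writer.
The only profession still possible for house 4 is artist.
The only flower still possible for house 1 is sunflower.
Clue 4 places the poppy grower in house 2.
The person who likes limes is in house 2 (clue 6).
House 3 favorite fruit: only apples fits.
House 1 profession: only chef fits.
House 3's flower must be rose (nothing else left).
So: house 1 = oranges/chef/sunflower, house 2 = limes/writer/poppy, house 3 = apples/teacher/rose, house 4 = grapes/artist/lily.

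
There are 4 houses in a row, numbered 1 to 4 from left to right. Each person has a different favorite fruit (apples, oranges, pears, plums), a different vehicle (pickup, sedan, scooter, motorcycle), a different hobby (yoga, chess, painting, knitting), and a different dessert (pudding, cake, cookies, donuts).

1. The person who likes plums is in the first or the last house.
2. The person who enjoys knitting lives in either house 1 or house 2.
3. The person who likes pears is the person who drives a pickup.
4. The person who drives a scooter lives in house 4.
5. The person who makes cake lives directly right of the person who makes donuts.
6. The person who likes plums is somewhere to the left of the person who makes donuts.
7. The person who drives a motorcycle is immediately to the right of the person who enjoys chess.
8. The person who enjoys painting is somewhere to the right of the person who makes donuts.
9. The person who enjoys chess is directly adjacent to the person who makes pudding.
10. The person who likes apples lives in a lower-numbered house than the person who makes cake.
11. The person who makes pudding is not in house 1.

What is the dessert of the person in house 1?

cookies

From clue 4, the person who drives a scooter must be in house 4.
Clue 6: the person who likes plums is in house 1.
That leaves cookies as the dessert for house 1.
House 4 favorite fruit: only oranges fits.
House 1's vehicle must be sedan (nothing else left).
That leaves cake as the dessert for house 4.
The person who makes donuts is in house 3 (clue 5).
By clue 8, the person who enjoys painting is in house 4.
So house 3 gets yoga for hobby.
House 2 dessert: only pudding fits.
Clue 9: the person who enjoys chess is in house 1.
The only hobby still possible for house 2 is knitting.
The person who drives a motorcycle is in house 2 (clue 7).
House 3 vehicle: only pickup fits.
The person who likes pears is in house 3 (clue 3).
House 2's favorite fruit must be apples (nothing else left).
So: house 1 = plums/sedan/chess/cookies, house 2 = apples/motorcycle/knitting/pudding, house 3 = pears/pickup/yoga/donuts, house 4 = oranges/scooter/painting/cake.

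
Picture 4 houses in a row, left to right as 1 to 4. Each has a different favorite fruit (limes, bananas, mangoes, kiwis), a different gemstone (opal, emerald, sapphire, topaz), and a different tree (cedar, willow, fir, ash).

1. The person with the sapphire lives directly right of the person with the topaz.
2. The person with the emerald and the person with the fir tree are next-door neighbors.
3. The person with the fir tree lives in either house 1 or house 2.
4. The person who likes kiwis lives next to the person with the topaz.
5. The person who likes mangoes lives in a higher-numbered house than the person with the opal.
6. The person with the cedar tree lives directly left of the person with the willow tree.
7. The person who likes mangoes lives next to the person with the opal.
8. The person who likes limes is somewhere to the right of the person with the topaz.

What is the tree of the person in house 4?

willow

House 4 gemstone: only sapphire fits.
By clue 1, the person with the topaz is in house 3.
By clue 8, the person who likes limes is in house 4.
That leaves bananas as the favorite fruit for house 1.
House 2 favorite fruit: only kiwis fits.
So house 3 gets mangoes for favorite fruit.
Clue 7 places the person with the opal in house 2.
House 1's gemstone must be emerald (nothing else left).
From clue 2, the person with the fir tree must be in house 2.
By clue 6, the person with the cedar tree is in house 3.
Clue 6: the person with the willow tree is in house 4.
The only tree still possible for house 1 is ash.
So: house 1 = bananas/emerald/ash, house 2 = kiwis/opal/fir, house 3 = mangoes/topaz/cedar, house 4 = limes/sapphire/willow.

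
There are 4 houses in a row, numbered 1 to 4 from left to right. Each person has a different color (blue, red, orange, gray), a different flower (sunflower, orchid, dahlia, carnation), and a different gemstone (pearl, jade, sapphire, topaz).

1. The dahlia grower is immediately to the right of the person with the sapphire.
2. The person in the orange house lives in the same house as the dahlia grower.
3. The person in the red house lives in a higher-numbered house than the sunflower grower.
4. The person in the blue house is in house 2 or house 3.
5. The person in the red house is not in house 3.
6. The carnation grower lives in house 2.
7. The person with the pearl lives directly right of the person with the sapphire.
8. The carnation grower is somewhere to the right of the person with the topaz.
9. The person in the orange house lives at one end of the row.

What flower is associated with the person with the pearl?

dahlia

The carnation grower is in house 2 (clue 6).
The person with the topaz is in house 1 (clue 8).
From clue 9, the person in the orange house must be in house 4.
That leaves gray as the color for house 1.
House 3 color: only blue fits.
From clue 2, the dahlia grower must be in house 4.
From clue 3, the sunflower grower must be in house 1.
House 2 color: only red fits.
That leaves orchid as the flower for house 3.
From clue 1, the person with the sapphire must be in house 3.
Clue 7 places the person with the pearl in house 4.
That leaves jade as the gemstone for house 2.
So: house 1 = gray/sunflower/topaz, house 2 = red/carnation/jade, house 3 = blue/orchid/sapphire, house 4 = orange/dahlia/pearl.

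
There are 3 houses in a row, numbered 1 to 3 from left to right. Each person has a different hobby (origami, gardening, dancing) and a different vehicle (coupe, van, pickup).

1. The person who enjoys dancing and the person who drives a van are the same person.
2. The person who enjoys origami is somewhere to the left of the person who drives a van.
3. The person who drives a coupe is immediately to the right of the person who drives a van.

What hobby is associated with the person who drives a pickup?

Clue 3 places the person who drives a coupe in house 3.
Clue 3 places the person who drives a van in house 2.
House 1's vehicle must be pickup (nothing else left).
By clue 1, the person who enjoys dancing is in house 2.
The person who enjoys origami is in house 1 (clue 2).
House 3 hobby: only gardening fits.
So: house 1 = origami/pickup, house 2 = dancing/van, house 3 = gardening/coupe.

origami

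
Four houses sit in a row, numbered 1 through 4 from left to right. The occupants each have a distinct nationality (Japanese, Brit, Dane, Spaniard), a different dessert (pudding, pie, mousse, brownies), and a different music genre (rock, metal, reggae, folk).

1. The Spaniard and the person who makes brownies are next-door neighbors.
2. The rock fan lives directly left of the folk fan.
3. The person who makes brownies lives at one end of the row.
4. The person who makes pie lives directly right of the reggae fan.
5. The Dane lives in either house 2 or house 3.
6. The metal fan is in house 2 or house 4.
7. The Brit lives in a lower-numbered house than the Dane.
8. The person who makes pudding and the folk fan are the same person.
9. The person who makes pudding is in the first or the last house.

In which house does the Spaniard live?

From clue 9, the person who makes pudding must be in house 4.
The only dessert still possible for house 1 is brownies.
Clue 1: the Spaniard is in house 2.
Clue 8: the folk fan is in house 4.
The only nationality still possible for house 4 is Japanese.
House 3 music genre: only rock fits.
That leaves Brit as the nationality for house 1.
House 3 nationality: only Dane fits.
So house 1 gets reggae for music genre.
The only music genre still possible for house 2 is metal.
Clue 4 places the person who makes pie in house 2.
The only dessert still possible for house 3 is mousse.
So: house 1 = Brit/brownies/reggae, house 2 = Spaniard/pie/metal, house 3 = Dane/mousse/rock, house 4 = Japanese/pudding/folk.

2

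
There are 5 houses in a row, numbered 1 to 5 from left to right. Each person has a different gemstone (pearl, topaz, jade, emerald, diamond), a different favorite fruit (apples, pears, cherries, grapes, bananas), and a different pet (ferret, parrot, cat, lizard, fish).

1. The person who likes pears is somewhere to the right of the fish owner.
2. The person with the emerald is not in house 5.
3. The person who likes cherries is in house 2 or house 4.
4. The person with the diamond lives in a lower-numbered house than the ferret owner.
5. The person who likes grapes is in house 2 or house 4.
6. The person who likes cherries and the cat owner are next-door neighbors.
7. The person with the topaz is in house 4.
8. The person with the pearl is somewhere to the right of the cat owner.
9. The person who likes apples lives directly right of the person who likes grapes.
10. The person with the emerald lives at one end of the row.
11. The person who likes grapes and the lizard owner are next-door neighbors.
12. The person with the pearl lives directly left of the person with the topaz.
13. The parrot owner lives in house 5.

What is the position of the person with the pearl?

3

The person with the topaz is in house 4 (clue 7).
Clue 10 places the person with the emerald in house 1.
Clue 12 places the person with the pearl in house 3.
Clue 13: the parrot owner is in house 5.
That leaves diamond as the gemstone for house 2.
House 5 gemstone: only jade fits.
House 1 favorite fruit: only bananas fits.
The cat owner is in house 1 (clue 8).
House 2 pet: only fish fits.
So house 3 gets lizard for pet.
That leaves ferret as the pet for house 4.
From clue 6, the person who likes cherries must be in house 2.
The only favorite fruit still possible for house 4 is grapes.
Clue 9 places the person who likes apples in house 5.
So house 3 gets pears for favorite fruit.
So: house 1 = emerald/bananas/cat, house 2 = diamond/cherries/fish, house 3 = pearl/pears/lizard, house 4 = topaz/grapes/ferret, house 5 = jade/apples/parrot.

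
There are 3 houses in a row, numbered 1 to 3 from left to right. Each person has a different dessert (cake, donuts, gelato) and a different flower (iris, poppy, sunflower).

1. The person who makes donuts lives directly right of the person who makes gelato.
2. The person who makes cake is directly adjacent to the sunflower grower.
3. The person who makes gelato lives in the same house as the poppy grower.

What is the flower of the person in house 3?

The person who makes donuts is narrowed to house 2 or 3; consider each.
Placing it in house 3 leads to a contradiction, so it's in house 2.
Clue 1 places the person who makes gelato in house 1.
The poppy grower is in house 1 (clue 3).
House 3's dessert must be cake (nothing else left).
Clue 2 places the sunflower grower in house 2.
So house 3 gets iris for flower.
So: house 1 = gelato/poppy, house 2 = donuts/sunflower, house 3 = cake/iris.

iris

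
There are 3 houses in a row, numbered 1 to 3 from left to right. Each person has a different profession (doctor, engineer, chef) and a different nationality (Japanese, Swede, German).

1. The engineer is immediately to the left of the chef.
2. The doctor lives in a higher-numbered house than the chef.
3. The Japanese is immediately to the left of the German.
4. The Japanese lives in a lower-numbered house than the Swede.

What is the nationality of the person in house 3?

Clue 2: the doctor is in house 3.
By clue 2, the chef is in house 2.
That leaves engineer as the profession for house 1.
That leaves Japanese as the nationality for house 1.
Clue 3: the German is in house 2.
House 3 nationality: only Swede fits.
So: house 1 = engineer/Japanese, house 2 = chef/German, house 3 = doctor/Swede.

Swede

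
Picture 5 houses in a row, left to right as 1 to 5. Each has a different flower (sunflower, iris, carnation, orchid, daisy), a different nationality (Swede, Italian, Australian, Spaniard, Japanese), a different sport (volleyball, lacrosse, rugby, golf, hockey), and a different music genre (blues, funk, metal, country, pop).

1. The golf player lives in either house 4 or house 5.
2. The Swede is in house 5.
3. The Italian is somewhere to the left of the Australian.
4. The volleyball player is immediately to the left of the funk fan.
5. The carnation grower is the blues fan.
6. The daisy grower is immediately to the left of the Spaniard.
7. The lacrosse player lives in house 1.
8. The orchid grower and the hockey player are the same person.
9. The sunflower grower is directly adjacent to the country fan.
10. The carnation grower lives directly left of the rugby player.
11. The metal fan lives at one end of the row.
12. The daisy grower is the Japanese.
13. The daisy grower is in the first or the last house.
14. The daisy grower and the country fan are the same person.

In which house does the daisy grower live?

1

Clue 2: the Swede is in house 5.
Clue 7 places the lacrosse player in house 1.
Clue 13 places the daisy grower in house 1.
The country fan is in house 1 (clue 14).
Clue 6: the Spaniard is in house 2.
Clue 9 places the sunflower grower in house 2.
The Japanese is in house 1 (clue 12).
House 4's nationality must be Australian (nothing else left).
The only music genre still possible for house 5 is metal.
The only nationality still possible for house 3 is Italian.
House 2 sport: only volleyball fits.
So house 3 gets hockey for sport.
So house 2 gets pop for music genre.
Clue 4 places the funk fan in house 3.
By clue 8, the orchid grower is in house 3.
That leaves iris as the flower for house 5.
House 4's music genre must be blues (nothing else left).
The rugby player is in house 5 (clue 10).
The only flower still possible for house 4 is carnation.
House 4's sport must be golf (nothing else left).
So: house 1 = daisy/Japanese/lacrosse/country, house 2 = sunflower/Spaniard/volleyball/pop, house 3 = orchid/Italian/hockey/funk, house 4 = carnation/Australian/golf/blues, house 5 = iris/Swede/rugby/metal.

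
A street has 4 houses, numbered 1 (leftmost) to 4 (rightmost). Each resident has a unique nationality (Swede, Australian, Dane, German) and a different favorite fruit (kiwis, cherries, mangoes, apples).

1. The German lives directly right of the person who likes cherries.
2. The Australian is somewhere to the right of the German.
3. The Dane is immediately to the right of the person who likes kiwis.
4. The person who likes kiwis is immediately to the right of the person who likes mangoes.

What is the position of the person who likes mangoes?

2

House 1's nationality must be Swede (nothing else left).
That leaves apples as the favorite fruit for house 4.
So house 2 gets German for nationality.
House 3 favorite fruit: only kiwis fits.
From clue 1, the person who likes cherries must be in house 1.
Clue 3 places the Dane in house 4.
By clue 4, the person who likes mangoes is in house 2.
The only nationality still possible for house 3 is Australian.
So: house 1 = Swede/cherries, house 2 = German/mangoes, house 3 = Australian/kiwis, house 4 = Dane/apples.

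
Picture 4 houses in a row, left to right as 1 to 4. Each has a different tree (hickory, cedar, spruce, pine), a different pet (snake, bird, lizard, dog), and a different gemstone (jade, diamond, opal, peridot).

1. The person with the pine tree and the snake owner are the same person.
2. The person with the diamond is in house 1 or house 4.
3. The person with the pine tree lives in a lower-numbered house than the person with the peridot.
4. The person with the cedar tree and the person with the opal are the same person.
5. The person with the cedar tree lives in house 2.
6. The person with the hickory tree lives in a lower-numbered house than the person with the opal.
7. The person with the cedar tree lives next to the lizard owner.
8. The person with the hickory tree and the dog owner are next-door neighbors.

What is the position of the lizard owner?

By clue 5, the person with the cedar tree is in house 2.
That leaves spruce as the tree for house 4.
The person with the opal is in house 2 (clue 4).
Clue 6 places the person with the hickory tree in house 1.
Clue 8: the dog owner is in house 2.
House 3's tree must be pine (nothing else left).
So house 4 gets bird for pet.
Clue 1 places the snake owner in house 3.
Clue 3: the person with the peridot is in house 4.
House 1's pet must be lizard (nothing else left).
House 3 gemstone: only jade fits.
That leaves diamond as the gemstone for house 1.
So: house 1 = hickory/lizard/diamond, house 2 = cedar/dog/opal, house 3 = pine/snake/jade, house 4 = spruce/bird/peridot.

1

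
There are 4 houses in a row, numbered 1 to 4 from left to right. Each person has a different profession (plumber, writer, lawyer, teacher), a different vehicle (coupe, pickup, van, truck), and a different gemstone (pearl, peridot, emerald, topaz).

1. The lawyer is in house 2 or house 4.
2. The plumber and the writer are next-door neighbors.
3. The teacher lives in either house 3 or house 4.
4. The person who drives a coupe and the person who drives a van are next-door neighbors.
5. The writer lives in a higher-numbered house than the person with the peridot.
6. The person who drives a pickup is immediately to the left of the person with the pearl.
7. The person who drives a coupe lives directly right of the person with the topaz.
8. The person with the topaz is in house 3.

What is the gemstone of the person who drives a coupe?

By clue 8, the person with the topaz is in house 3.
The only profession still possible for house 1 is plumber.
From clue 2, the writer must be in house 2.
Clue 5: the person with the peridot is in house 1.
The person who drives a coupe is in house 4 (clue 7).
That leaves teacher as the profession for house 3.
House 4 profession: only lawyer fits.
From clue 4, the person who drives a van must be in house 3.
The only vehicle still possible for house 2 is truck.
Clue 6: the person with the pearl is in house 2.
So house 1 gets pickup for vehicle.
So house 4 gets emerald for gemstone.
So: house 1 = plumber/pickup/peridot, house 2 = writer/truck/pearl, house 3 = teacher/van/topaz, house 4 = lawyer/coupe/emerald.

emerald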